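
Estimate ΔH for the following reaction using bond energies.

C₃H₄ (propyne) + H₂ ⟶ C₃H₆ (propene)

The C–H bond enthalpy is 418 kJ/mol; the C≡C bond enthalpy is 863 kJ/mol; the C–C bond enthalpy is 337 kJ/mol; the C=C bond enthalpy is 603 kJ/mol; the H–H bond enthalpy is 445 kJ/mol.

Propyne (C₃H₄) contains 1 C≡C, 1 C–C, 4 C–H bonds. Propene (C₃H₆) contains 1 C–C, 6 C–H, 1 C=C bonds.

Bonds broken (reactants):
  C≡C: 1 × 863 = 863
  C–C: 1 × 337 = 337
  C–H: 4 × 418 = 1672
  H–H: 1 × 445 = 445
  Σ(broken) = 3317 kJ
Bonds formed (products):
  C–C: 1 × 337 = 337
  C–H: 6 × 418 = 2508
  C=C: 1 × 603 = 603
  Σ(formed) = 3448 kJ
ΔH = Σ(broken) − Σ(formed) = 3317 − 3448 = −131 kJ

ΔH ≈ −131 kJ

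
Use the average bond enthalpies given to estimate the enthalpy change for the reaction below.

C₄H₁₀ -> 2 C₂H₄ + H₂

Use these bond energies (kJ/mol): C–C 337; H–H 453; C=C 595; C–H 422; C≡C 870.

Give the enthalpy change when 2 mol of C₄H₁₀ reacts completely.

ΔH = +424 kJ

Bonds broken (reactants):
  C–C: 3 × 337 = 1011
  C–H: 10 × 422 = 4220
  Σ(broken) = 5231 kJ
Bonds formed (products):
  C–H: 8 × 422 = 3376
  C=C: 2 × 595 = 1190
  H–H: 1 × 453 = 453
  Σ(formed) = 5019 kJ
ΔH = Σ(broken) − Σ(formed) = 5231 − 5019 = +212 kJ
For 2× the reaction as written: 2 × (+212) = +424 kJ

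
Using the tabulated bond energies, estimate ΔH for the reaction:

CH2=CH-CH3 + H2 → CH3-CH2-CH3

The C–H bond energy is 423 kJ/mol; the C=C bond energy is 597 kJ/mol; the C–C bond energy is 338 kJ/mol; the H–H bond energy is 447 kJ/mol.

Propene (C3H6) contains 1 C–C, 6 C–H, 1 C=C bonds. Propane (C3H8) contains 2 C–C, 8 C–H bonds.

Bonds broken (reactants):
  C–C: 1 × 338 = 338
  C–H: 6 × 423 = 2538
  C=C: 1 × 597 = 597
  H–H: 1 × 447 = 447
  Σ(broken) = 3920 kJ
Bonds formed (products):
  C–C: 2 × 338 = 676
  C–H: 8 × 423 = 3384
  Σ(formed) = 4060 kJ
ΔH = Σ(broken) − Σ(formed) = 3920 − 4060 = −140 kJ

ΔH ≈ −140 kJ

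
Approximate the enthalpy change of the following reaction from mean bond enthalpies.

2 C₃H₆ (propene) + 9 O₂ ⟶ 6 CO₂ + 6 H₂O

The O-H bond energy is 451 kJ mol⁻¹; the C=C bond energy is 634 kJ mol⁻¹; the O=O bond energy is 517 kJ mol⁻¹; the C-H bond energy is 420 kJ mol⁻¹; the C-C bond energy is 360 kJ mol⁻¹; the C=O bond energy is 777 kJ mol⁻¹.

Bonds broken (reactants):
  C-C: 2 × 360 = 720
  C-H: 12 × 420 = 5040
  C=C: 2 × 634 = 1268
  O=O: 9 × 517 = 4653
  Σ(broken) = 11681 kJ
Bonds formed (products):
  C=O: 12 × 777 = 9324
  O-H: 12 × 451 = 5412
  Σ(formed) = 14736 kJ
ΔH = Σ(broken) − Σ(formed) = 11681 − 14736 = −3055 kJ

ΔH ≈ −3055 kJ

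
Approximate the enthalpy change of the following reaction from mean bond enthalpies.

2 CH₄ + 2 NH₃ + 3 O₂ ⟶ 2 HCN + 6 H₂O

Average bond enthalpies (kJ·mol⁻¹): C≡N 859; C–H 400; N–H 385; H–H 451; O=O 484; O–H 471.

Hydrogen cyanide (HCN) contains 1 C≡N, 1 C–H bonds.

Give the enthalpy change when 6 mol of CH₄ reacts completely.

ΔH = −3624 kJ

Bonds broken (reactants):
  C–H: 8 × 400 = 3200
  N–H: 6 × 385 = 2310
  O=O: 3 × 484 = 1452
  Σ(broken) = 6962 kJ
Bonds formed (products):
  C≡N: 2 × 859 = 1718
  C–H: 2 × 400 = 800
  O–H: 12 × 471 = 5652
  Σ(formed) = 8170 kJ
ΔH = Σ(broken) − Σ(formed) = 6962 − 8170 = −1208 kJ
For 3× the reaction as written: 3 × (−1208) = −3624 kJ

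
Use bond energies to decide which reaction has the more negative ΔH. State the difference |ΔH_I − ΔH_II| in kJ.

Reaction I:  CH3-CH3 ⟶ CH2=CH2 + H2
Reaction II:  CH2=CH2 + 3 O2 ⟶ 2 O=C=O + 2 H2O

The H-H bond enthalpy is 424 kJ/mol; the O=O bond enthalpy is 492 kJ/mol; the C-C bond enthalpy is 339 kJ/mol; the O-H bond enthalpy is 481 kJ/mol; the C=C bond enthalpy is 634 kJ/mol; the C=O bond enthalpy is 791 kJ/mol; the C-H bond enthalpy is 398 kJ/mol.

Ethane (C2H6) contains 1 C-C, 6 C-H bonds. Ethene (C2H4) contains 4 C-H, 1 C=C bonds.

Reaction I:
  Bonds broken (reactants):
    C-C: 1 × 339 = 339
    C-H: 6 × 398 = 2388
    Σ(broken) = 2727 kJ
  Bonds formed (products):
    C-H: 4 × 398 = 1592
    C=C: 1 × 634 = 634
    H-H: 1 × 424 = 424
    Σ(formed) = 2650 kJ
  ΔH_I = 2727 − 2650 = +77 kJ
Reaction II:
  Bonds broken (reactants):
    C-H: 4 × 398 = 1592
    C=C: 1 × 634 = 634
    O=O: 3 × 492 = 1476
    Σ(broken) = 3702 kJ
  Bonds formed (products):
    C=O: 4 × 791 = 3164
    O-H: 4 × 481 = 1924
    Σ(formed) = 5088 kJ
  ΔH_II = 3702 − 5088 = −1386 kJ
ΔH_I − ΔH_II = +1463 kJ, so reaction II has the more negative ΔH; |ΔH_I − ΔH_II| = 1463 kJ.

Reaction II, by 1463 kJ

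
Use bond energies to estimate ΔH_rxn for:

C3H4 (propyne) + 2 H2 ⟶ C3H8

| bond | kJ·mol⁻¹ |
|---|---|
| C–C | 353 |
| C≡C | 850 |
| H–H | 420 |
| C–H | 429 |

Bonds broken (reactants):
  C≡C: 1 × 850 = 850
  C–C: 1 × 353 = 353
  C–H: 4 × 429 = 1716
  H–H: 2 × 420 = 840
  Σ(broken) = 3759 kJ
Bonds formed (products):
  C–C: 2 × 353 = 706
  C–H: 8 × 429 = 3432
  Σ(formed) = 4138 kJ
ΔH = Σ(broken) − Σ(formed) = 3759 − 4138 = −379 kJ

ΔH ≈ −379 kJ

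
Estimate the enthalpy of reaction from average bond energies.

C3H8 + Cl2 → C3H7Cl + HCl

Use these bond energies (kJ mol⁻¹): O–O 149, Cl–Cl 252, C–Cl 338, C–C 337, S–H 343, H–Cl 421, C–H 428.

ΔH ≈ −79 kJ

Bonds broken (reactants):
  C–C: 2 × 337 = 674
  C–H: 8 × 428 = 3424
  Cl–Cl: 1 × 252 = 252
  Σ(broken) = 4350 kJ
Bonds formed (products):
  C–C: 2 × 337 = 674
  C–Cl: 1 × 338 = 338
  C–H: 7 × 428 = 2996
  H–Cl: 1 × 421 = 421
  Σ(formed) = 4429 kJ
ΔH = Σ(broken) − Σ(formed) = 4350 − 4429 = −79 kJ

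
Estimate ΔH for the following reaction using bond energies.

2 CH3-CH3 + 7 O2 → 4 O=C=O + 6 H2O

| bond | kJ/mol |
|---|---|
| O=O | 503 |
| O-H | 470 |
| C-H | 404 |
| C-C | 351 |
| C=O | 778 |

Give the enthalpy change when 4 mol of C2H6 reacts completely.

Bonds broken (reactants):
  C-C: 2 × 351 = 702
  C-H: 12 × 404 = 4848
  O=O: 7 × 503 = 3521
  Σ(broken) = 9071 kJ
Bonds formed (products):
  C=O: 8 × 778 = 6224
  O-H: 12 × 470 = 5640
  Σ(formed) = 11864 kJ
ΔH = Σ(broken) − Σ(formed) = 9071 − 11864 = −2793 kJ
For 2× the reaction as written: 2 × (−2793) = −5586 kJ

ΔH = −5586 kJ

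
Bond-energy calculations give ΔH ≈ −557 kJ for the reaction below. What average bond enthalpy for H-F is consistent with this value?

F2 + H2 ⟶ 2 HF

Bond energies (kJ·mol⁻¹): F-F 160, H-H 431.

D(H-F) ≈ 574 kJ/mol

Let D be the H-F bond energy.
Σ(broken) = 1×160 + 1×431 = 591
Σ(formed) = 2×D = 2D
ΔH = Σ(broken) − Σ(formed) = (591) − (2D) = +591 − 2D
Setting this equal to −557 kJ gives 2D = 1148, so D = 574 kJ/mol.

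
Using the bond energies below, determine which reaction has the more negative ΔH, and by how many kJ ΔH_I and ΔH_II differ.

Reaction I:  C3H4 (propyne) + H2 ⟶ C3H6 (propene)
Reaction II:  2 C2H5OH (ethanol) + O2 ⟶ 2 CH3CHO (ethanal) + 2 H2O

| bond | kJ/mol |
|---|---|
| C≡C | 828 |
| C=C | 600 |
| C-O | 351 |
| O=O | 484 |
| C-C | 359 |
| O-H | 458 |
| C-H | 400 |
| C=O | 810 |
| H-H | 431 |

Reaction II, by 409 kJ

Reaction I:
  Bonds broken (reactants):
    C≡C: 1 × 828 = 828
    C-C: 1 × 359 = 359
    C-H: 4 × 400 = 1600
    H-H: 1 × 431 = 431
    Σ(broken) = 3218 kJ
  Bonds formed (products):
    C-C: 1 × 359 = 359
    C-H: 6 × 400 = 2400
    C=C: 1 × 600 = 600
    Σ(formed) = 3359 kJ
  ΔH_I = 3218 − 3359 = −141 kJ
Reaction II:
  Bonds broken (reactants):
    C-C: 2 × 359 = 718
    C-H: 10 × 400 = 4000
    C-O: 2 × 351 = 702
    O-H: 2 × 458 = 916
    O=O: 1 × 484 = 484
    Σ(broken) = 6820 kJ
  Bonds formed (products):
    C-C: 2 × 359 = 718
    C-H: 8 × 400 = 3200
    C=O: 2 × 810 = 1620
    O-H: 4 × 458 = 1832
    Σ(formed) = 7370 kJ
  ΔH_II = 6820 − 7370 = −550 kJ
ΔH_I − ΔH_II = +409 kJ, so reaction II has the more negative ΔH; |ΔH_I − ΔH_II| = 409 kJ.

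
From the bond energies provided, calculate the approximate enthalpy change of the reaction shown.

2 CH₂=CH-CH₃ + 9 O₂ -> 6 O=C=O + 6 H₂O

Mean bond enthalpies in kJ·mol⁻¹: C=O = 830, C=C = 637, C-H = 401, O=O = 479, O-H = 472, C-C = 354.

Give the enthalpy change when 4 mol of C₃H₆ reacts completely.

ΔH = −9038 kJ

Bonds broken (reactants):
  C-C: 2 × 354 = 708
  C-H: 12 × 401 = 4812
  C=C: 2 × 637 = 1274
  O=O: 9 × 479 = 4311
  Σ(broken) = 11105 kJ
Bonds formed (products):
  C=O: 12 × 830 = 9960
  O-H: 12 × 472 = 5664
  Σ(formed) = 15624 kJ
ΔH = Σ(broken) − Σ(formed) = 11105 − 15624 = −4519 kJ
For 2× the reaction as written: 2 × (−4519) = −9038 kJ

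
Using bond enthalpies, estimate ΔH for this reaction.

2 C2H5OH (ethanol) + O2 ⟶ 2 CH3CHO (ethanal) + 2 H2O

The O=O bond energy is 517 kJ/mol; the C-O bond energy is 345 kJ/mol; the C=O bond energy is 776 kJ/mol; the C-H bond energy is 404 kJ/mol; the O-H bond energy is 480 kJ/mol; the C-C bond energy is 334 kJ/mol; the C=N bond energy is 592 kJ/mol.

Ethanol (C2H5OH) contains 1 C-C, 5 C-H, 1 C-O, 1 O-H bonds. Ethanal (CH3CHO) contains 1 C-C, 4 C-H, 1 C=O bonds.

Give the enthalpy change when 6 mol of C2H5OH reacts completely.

ΔH = −1491 kJ

Bonds broken (reactants):
  C-C: 2 × 334 = 668
  C-H: 10 × 404 = 4040
  C-O: 2 × 345 = 690
  O-H: 2 × 480 = 960
  O=O: 1 × 517 = 517
  Σ(broken) = 6875 kJ
Bonds formed (products):
  C-C: 2 × 334 = 668
  C-H: 8 × 404 = 3232
  C=O: 2 × 776 = 1552
  O-H: 4 × 480 = 1920
  Σ(formed) = 7372 kJ
ΔH = Σ(broken) − Σ(formed) = 6875 − 7372 = −497 kJ
For 3× the reaction as written: 3 × (−497) = −1491 kJ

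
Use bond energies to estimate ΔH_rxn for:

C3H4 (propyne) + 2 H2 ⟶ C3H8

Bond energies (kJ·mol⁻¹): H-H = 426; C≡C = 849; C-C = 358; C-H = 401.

ΔH ≈ −261 kJ

Bonds broken (reactants):
  C≡C: 1 × 849 = 849
  C-C: 1 × 358 = 358
  C-H: 4 × 401 = 1604
  H-H: 2 × 426 = 852
  Σ(broken) = 3663 kJ
Bonds formed (products):
  C-C: 2 × 358 = 716
  C-H: 8 × 401 = 3208
  Σ(formed) = 3924 kJ
ΔH = Σ(broken) − Σ(formed) = 3663 − 3924 = −261 kJ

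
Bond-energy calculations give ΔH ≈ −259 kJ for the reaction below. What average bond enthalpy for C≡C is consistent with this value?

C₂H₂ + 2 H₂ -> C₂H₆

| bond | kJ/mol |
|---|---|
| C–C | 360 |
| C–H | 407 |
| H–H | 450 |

D(C≡C) ≈ 829 kJ/mol

Let D be the C≡C bond energy.
Σ(broken) = 1×D + 2×407 + 2×450 = 1714 + D
Σ(formed) = 1×360 + 6×407 = 2802
ΔH = Σ(broken) − Σ(formed) = (1714 + D) − (2802) = −1088 + D
Setting this equal to −259 kJ gives D = 829 kJ/mol.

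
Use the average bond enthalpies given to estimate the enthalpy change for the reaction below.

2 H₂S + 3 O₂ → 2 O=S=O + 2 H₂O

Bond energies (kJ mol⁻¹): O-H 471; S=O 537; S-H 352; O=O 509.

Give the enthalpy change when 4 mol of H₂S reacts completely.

Bonds broken (reactants):
  O=O: 3 × 509 = 1527
  S-H: 4 × 352 = 1408
  Σ(broken) = 2935 kJ
Bonds formed (products):
  O-H: 4 × 471 = 1884
  S=O: 4 × 537 = 2148
  Σ(formed) = 4032 kJ
ΔH = Σ(broken) − Σ(formed) = 2935 − 4032 = −1097 kJ
For 2× the reaction as written: 2 × (−1097) = −2194 kJ

ΔH = −2194 kJ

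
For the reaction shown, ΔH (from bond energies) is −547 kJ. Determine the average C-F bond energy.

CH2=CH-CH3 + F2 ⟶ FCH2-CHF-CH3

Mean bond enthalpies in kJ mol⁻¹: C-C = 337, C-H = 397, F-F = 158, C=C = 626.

D(C-F) ≈ 497 kJ/mol

Let D be the C-F bond energy.
Σ(broken) = 1×337 + 6×397 + 1×626 + 1×158 = 3503
Σ(formed) = 2×337 + 2×D + 6×397 = 3056 + 2D
ΔH = Σ(broken) − Σ(formed) = (3503) − (3056 + 2D) = +447 − 2D
Setting this equal to −547 kJ gives 2D = 994, so D = 497 kJ/mol.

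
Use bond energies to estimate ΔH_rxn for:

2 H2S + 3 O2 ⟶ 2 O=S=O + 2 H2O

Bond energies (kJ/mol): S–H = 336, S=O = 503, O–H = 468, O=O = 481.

ΔH ≈ −1097 kJ

Bonds broken (reactants):
  O=O: 3 × 481 = 1443
  S–H: 4 × 336 = 1344
  Σ(broken) = 2787 kJ
Bonds formed (products):
  O–H: 4 × 468 = 1872
  S=O: 4 × 503 = 2012
  Σ(formed) = 3884 kJ
ΔH = Σ(broken) − Σ(formed) = 2787 − 3884 = −1097 kJ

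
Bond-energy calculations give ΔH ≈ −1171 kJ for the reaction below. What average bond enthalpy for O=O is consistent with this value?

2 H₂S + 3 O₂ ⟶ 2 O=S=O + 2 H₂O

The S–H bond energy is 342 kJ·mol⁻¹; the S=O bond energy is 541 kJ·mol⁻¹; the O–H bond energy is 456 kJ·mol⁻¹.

D(O=O) ≈ 483 kJ/mol

Let D be the O=O bond energy.
Σ(broken) = 3×D + 4×342 = 1368 + 3D
Σ(formed) = 4×456 + 4×541 = 3988
ΔH = Σ(broken) − Σ(formed) = (1368 + 3D) − (3988) = −2620 + 3D
Setting this equal to −1171 kJ gives 3D = 1449, so D = 483 kJ/mol.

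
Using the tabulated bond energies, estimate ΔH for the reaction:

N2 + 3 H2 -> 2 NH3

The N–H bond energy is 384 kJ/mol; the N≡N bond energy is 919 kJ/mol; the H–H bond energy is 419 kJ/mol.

Bonds broken (reactants):
  H–H: 3 × 419 = 1257
  N≡N: 1 × 919 = 919
  Σ(broken) = 2176 kJ
Bonds formed (products):
  N–H: 6 × 384 = 2304
  Σ(formed) = 2304 kJ
ΔH = Σ(broken) − Σ(formed) = 2176 − 2304 = −128 kJ

ΔH ≈ −128 kJ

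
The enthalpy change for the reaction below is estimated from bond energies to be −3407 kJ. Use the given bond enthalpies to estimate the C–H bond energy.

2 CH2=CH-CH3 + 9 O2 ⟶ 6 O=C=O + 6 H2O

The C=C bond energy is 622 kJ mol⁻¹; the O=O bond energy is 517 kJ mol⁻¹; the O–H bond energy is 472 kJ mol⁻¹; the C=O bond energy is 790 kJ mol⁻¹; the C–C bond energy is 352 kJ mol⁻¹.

Let D be the C–H bond energy.
Σ(broken) = 2×352 + 12×D + 2×622 + 9×517 = 6601 + 12D
Σ(formed) = 12×790 + 12×472 = 15144
ΔH = Σ(broken) − Σ(formed) = (6601 + 12D) − (15144) = −8543 + 12D
Setting this equal to −3407 kJ gives 12D = 5136, so D = 428 kJ/mol.

D(C–H) ≈ 428 kJ/mol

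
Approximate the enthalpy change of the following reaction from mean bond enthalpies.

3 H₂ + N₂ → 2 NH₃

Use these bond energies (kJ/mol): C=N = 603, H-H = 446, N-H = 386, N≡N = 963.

ΔH ≈ −15 kJ

Bonds broken (reactants):
  H-H: 3 × 446 = 1338
  N≡N: 1 × 963 = 963
  Σ(broken) = 2301 kJ
Bonds formed (products):
  N-H: 6 × 386 = 2316
  Σ(formed) = 2316 kJ
ΔH = Σ(broken) − Σ(formed) = 2301 − 2316 = −15 kJ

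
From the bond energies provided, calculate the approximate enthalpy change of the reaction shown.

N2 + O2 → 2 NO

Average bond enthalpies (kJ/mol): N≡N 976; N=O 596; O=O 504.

ΔH ≈ +288 kJ

Bonds broken (reactants):
  N≡N: 1 × 976 = 976
  O=O: 1 × 504 = 504
  Σ(broken) = 1480 kJ
Bonds formed (products):
  N=O: 2 × 596 = 1192
  Σ(formed) = 1192 kJ
ΔH = Σ(broken) − Σ(formed) = 1480 − 1192 = +288 kJ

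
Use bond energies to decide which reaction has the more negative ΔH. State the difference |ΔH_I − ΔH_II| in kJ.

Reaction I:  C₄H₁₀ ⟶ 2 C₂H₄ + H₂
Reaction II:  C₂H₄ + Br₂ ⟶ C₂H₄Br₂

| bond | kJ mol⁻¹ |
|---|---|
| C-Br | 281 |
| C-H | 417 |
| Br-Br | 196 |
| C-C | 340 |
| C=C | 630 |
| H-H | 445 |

Reaction II, by 225 kJ

Reaction I:
  Bonds broken (reactants):
    C-C: 3 × 340 = 1020
    C-H: 10 × 417 = 4170
    Σ(broken) = 5190 kJ
  Bonds formed (products):
    C-H: 8 × 417 = 3336
    C=C: 2 × 630 = 1260
    H-H: 1 × 445 = 445
    Σ(formed) = 5041 kJ
  ΔH_I = 5190 − 5041 = +149 kJ
Reaction II:
  Bonds broken (reactants):
    Br-Br: 1 × 196 = 196
    C-H: 4 × 417 = 1668
    C=C: 1 × 630 = 630
    Σ(broken) = 2494 kJ
  Bonds formed (products):
    C-Br: 2 × 281 = 562
    C-C: 1 × 340 = 340
    C-H: 4 × 417 = 1668
    Σ(formed) = 2570 kJ
  ΔH_II = 2494 − 2570 = −76 kJ
ΔH_I − ΔH_II = +225 kJ, so reaction II has the more negative ΔH; |ΔH_I − ΔH_II| = 225 kJ.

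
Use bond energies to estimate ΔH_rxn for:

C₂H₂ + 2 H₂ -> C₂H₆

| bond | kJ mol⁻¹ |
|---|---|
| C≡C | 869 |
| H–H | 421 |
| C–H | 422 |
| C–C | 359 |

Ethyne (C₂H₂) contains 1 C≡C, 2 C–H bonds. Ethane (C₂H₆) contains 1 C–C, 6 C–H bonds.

ΔH ≈ −336 kJ

Bonds broken (reactants):
  C≡C: 1 × 869 = 869
  C–H: 2 × 422 = 844
  H–H: 2 × 421 = 842
  Σ(broken) = 2555 kJ
Bonds formed (products):
  C–C: 1 × 359 = 359
  C–H: 6 × 422 = 2532
  Σ(formed) = 2891 kJ
ΔH = Σ(broken) − Σ(formed) = 2555 − 2891 = −336 kJ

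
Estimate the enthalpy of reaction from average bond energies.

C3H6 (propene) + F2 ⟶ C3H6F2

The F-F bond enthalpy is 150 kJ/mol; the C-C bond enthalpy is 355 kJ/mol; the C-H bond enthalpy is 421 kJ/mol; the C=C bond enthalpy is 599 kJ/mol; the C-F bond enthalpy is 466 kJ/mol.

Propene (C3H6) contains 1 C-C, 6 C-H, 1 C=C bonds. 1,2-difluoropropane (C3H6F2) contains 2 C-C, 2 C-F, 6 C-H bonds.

ΔH ≈ −538 kJ

Bonds broken (reactants):
  C-C: 1 × 355 = 355
  C-H: 6 × 421 = 2526
  C=C: 1 × 599 = 599
  F-F: 1 × 150 = 150
  Σ(broken) = 3630 kJ
Bonds formed (products):
  C-C: 2 × 355 = 710
  C-F: 2 × 466 = 932
  C-H: 6 × 421 = 2526
  Σ(formed) = 4168 kJ
ΔH = Σ(broken) − Σ(formed) = 3630 − 4168 = −538 kJ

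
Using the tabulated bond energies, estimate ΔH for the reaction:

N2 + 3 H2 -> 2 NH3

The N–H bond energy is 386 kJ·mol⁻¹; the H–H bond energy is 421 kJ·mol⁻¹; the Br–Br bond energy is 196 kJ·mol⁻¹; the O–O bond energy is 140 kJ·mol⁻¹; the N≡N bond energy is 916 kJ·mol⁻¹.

Bonds broken (reactants):
  H–H: 3 × 421 = 1263
  N≡N: 1 × 916 = 916
  Σ(broken) = 2179 kJ
Bonds formed (products):
  N–H: 6 × 386 = 2316
  Σ(formed) = 2316 kJ
ΔH = Σ(broken) − Σ(formed) = 2179 − 2316 = −137 kJ

ΔH ≈ −137 kJ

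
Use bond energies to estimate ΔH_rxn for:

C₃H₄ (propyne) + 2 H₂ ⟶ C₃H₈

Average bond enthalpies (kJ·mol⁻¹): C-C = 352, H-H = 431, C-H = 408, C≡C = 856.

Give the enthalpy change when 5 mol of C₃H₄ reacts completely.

Bonds broken (reactants):
  C≡C: 1 × 856 = 856
  C-C: 1 × 352 = 352
  C-H: 4 × 408 = 1632
  H-H: 2 × 431 = 862
  Σ(broken) = 3702 kJ
Bonds formed (products):
  C-C: 2 × 352 = 704
  C-H: 8 × 408 = 3264
  Σ(formed) = 3968 kJ
ΔH = Σ(broken) − Σ(formed) = 3702 − 3968 = −266 kJ
For 5× the reaction as written: 5 × (−266) = −1330 kJ

ΔH = −1330 kJ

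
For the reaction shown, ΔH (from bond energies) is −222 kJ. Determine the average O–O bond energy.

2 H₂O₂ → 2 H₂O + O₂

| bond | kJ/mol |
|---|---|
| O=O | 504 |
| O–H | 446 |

Let D be the O–O bond energy.
Σ(broken) = 4×446 + 2×D = 1784 + 2D
Σ(formed) = 4×446 + 1×504 = 2288
ΔH = Σ(broken) − Σ(formed) = (1784 + 2D) − (2288) = −504 + 2D
Setting this equal to −222 kJ gives 2D = 282, so D = 141 kJ/mol.

D(O–O) ≈ 141 kJ/mol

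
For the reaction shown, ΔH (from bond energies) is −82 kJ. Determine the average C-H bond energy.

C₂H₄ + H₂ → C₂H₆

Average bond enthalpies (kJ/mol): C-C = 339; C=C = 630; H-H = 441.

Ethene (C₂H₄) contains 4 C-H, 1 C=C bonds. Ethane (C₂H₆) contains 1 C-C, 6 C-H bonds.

Let D be the C-H bond energy.
Σ(broken) = 4×D + 1×630 + 1×441 = 1071 + 4D
Σ(formed) = 1×339 + 6×D = 339 + 6D
ΔH = Σ(broken) − Σ(formed) = (1071 + 4D) − (339 + 6D) = +732 − 2D
Setting this equal to −82 kJ gives 2D = 814, so D = 407 kJ/mol.

D(C-H) ≈ 407 kJ/mol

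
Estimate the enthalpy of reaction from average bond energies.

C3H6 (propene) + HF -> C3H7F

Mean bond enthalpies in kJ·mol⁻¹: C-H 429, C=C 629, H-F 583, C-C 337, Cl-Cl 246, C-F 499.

Bonds broken (reactants):
  C-C: 1 × 337 = 337
  C-H: 6 × 429 = 2574
  C=C: 1 × 629 = 629
  H-F: 1 × 583 = 583
  Σ(broken) = 4123 kJ
Bonds formed (products):
  C-C: 2 × 337 = 674
  C-F: 1 × 499 = 499
  C-H: 7 × 429 = 3003
  Σ(formed) = 4176 kJ
ΔH = Σ(broken) − Σ(formed) = 4123 − 4176 = −53 kJ

ΔH ≈ −53 kJ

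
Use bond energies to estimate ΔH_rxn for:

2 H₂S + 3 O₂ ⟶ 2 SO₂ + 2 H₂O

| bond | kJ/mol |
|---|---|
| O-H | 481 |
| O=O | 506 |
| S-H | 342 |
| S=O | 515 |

Bonds broken (reactants):
  O=O: 3 × 506 = 1518
  S-H: 4 × 342 = 1368
  Σ(broken) = 2886 kJ
Bonds formed (products):
  O-H: 4 × 481 = 1924
  S=O: 4 × 515 = 2060
  Σ(formed) = 3984 kJ
ΔH = Σ(broken) − Σ(formed) = 2886 − 3984 = −1098 kJ

ΔH ≈ −1098 kJ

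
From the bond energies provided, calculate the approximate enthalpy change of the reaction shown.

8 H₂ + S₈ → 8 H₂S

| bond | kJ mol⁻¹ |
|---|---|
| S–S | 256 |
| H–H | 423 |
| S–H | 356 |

ΔH ≈ −264 kJ

Bonds broken (reactants):
  H–H: 8 × 423 = 3384
  S–S: 8 × 256 = 2048
  Σ(broken) = 5432 kJ
Bonds formed (products):
  S–H: 16 × 356 = 5696
  Σ(formed) = 5696 kJ
ΔH = Σ(broken) − Σ(formed) = 5432 − 5696 = −264 kJ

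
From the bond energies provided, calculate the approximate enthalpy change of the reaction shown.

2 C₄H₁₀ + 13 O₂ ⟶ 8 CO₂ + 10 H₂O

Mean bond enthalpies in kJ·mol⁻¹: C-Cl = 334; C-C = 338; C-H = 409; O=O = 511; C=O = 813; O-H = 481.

Bonds broken (reactants):
  C-C: 6 × 338 = 2028
  C-H: 20 × 409 = 8180
  O=O: 13 × 511 = 6643
  Σ(broken) = 16851 kJ
Bonds formed (products):
  C=O: 16 × 813 = 13008
  O-H: 20 × 481 = 9620
  Σ(formed) = 22628 kJ
ΔH = Σ(broken) − Σ(formed) = 16851 − 22628 = −5777 kJ

ΔH ≈ −5777 kJ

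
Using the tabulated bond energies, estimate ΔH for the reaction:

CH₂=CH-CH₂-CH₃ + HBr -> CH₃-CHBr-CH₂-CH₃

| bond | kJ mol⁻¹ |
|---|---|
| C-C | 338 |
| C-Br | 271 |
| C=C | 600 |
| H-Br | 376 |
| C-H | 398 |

Bonds broken (reactants):
  C-C: 2 × 338 = 676
  C-H: 8 × 398 = 3184
  C=C: 1 × 600 = 600
  H-Br: 1 × 376 = 376
  Σ(broken) = 4836 kJ
Bonds formed (products):
  C-Br: 1 × 271 = 271
  C-C: 3 × 338 = 1014
  C-H: 9 × 398 = 3582
  Σ(formed) = 4867 kJ
ΔH = Σ(broken) − Σ(formed) = 4836 − 4867 = −31 kJ

ΔH ≈ −31 kJ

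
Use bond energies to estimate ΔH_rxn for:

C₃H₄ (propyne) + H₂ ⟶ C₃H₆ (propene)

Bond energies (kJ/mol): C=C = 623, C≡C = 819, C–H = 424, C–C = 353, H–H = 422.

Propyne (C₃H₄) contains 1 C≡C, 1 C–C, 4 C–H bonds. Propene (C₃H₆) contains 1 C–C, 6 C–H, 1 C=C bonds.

ΔH ≈ −230 kJ

Bonds broken (reactants):
  C≡C: 1 × 819 = 819
  C–C: 1 × 353 = 353
  C–H: 4 × 424 = 1696
  H–H: 1 × 422 = 422
  Σ(broken) = 3290 kJ
Bonds formed (products):
  C–C: 1 × 353 = 353
  C–H: 6 × 424 = 2544
  C=C: 1 × 623 = 623
  Σ(formed) = 3520 kJ
ΔH = Σ(broken) − Σ(formed) = 3290 − 3520 = −230 kJ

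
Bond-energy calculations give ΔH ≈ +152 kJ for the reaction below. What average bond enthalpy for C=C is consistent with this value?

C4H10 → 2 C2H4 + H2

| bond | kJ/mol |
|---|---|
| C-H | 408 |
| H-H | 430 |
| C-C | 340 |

D(C=C) ≈ 627 kJ/mol

Let D be the C=C bond energy.
Σ(broken) = 3×340 + 10×408 = 5100
Σ(formed) = 8×408 + 2×D + 1×430 = 3694 + 2D
ΔH = Σ(broken) − Σ(formed) = (5100) − (3694 + 2D) = +1406 − 2D
Setting this equal to +152 kJ gives 2D = 1254, so D = 627 kJ/mol.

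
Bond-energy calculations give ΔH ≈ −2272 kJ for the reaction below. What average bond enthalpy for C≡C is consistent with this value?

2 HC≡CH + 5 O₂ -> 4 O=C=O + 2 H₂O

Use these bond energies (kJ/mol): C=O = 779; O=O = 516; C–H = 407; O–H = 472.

D(C≡C) ≈ 820 kJ/mol

Let D be the C≡C bond energy.
Σ(broken) = 2×D + 4×407 + 5×516 = 4208 + 2D
Σ(formed) = 8×779 + 4×472 = 8120
ΔH = Σ(broken) − Σ(formed) = (4208 + 2D) − (8120) = −3912 + 2D
Setting this equal to −2272 kJ gives 2D = 1640, so D = 820 kJ/mol.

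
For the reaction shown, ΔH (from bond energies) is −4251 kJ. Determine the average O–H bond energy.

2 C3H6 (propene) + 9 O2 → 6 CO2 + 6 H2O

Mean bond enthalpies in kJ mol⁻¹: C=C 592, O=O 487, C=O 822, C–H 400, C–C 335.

Let D be the O–H bond energy.
Σ(broken) = 2×335 + 12×400 + 2×592 + 9×487 = 11037
Σ(formed) = 12×822 + 12×D = 9864 + 12D
ΔH = Σ(broken) − Σ(formed) = (11037) − (9864 + 12D) = +1173 − 12D
Setting this equal to −4251 kJ gives 12D = 5424, so D = 452 kJ/mol.

D(O–H) ≈ 452 kJ/mol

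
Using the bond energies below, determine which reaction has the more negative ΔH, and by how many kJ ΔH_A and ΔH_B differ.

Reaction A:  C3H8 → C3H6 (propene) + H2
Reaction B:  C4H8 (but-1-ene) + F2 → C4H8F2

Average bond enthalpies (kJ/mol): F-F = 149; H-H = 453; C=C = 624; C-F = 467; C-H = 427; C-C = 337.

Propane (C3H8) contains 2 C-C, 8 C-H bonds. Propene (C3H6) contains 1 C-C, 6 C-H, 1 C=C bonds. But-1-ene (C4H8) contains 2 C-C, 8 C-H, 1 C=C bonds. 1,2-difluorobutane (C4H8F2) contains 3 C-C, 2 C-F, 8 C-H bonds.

Reaction A:
  Bonds broken (reactants):
    C-C: 2 × 337 = 674
    C-H: 8 × 427 = 3416
    Σ(broken) = 4090 kJ
  Bonds formed (products):
    C-C: 1 × 337 = 337
    C-H: 6 × 427 = 2562
    C=C: 1 × 624 = 624
    H-H: 1 × 453 = 453
    Σ(formed) = 3976 kJ
  ΔH_A = 4090 − 3976 = +114 kJ
Reaction B:
  Bonds broken (reactants):
    C-C: 2 × 337 = 674
    C-H: 8 × 427 = 3416
    C=C: 1 × 624 = 624
    F-F: 1 × 149 = 149
    Σ(broken) = 4863 kJ
  Bonds formed (products):
    C-C: 3 × 337 = 1011
    C-F: 2 × 467 = 934
    C-H: 8 × 427 = 3416
    Σ(formed) = 5361 kJ
  ΔH_B = 4863 − 5361 = −498 kJ
ΔH_A − ΔH_B = +612 kJ, so reaction B has the more negative ΔH; |ΔH_A − ΔH_B| = 612 kJ.

Reaction B, by 612 kJ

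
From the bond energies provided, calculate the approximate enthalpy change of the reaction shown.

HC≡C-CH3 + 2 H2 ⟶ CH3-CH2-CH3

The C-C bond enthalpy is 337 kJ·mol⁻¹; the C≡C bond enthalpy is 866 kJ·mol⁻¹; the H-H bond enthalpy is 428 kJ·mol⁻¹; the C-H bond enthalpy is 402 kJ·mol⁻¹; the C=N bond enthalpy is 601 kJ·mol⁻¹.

ΔH ≈ −223 kJ

Bonds broken (reactants):
  C≡C: 1 × 866 = 866
  C-C: 1 × 337 = 337
  C-H: 4 × 402 = 1608
  H-H: 2 × 428 = 856
  Σ(broken) = 3667 kJ
Bonds formed (products):
  C-C: 2 × 337 = 674
  C-H: 8 × 402 = 3216
  Σ(formed) = 3890 kJ
ΔH = Σ(broken) − Σ(formed) = 3667 − 3890 = −223 kJ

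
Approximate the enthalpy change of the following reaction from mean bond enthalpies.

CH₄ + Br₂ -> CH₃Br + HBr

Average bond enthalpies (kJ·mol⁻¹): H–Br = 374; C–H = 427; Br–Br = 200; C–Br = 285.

ΔH ≈ −32 kJ

Bonds broken (reactants):
  Br–Br: 1 × 200 = 200
  C–H: 4 × 427 = 1708
  Σ(broken) = 1908 kJ
Bonds formed (products):
  C–Br: 1 × 285 = 285
  C–H: 3 × 427 = 1281
  H–Br: 1 × 374 = 374
  Σ(formed) = 1940 kJ
ΔH = Σ(broken) − Σ(formed) = 1908 − 1940 = −32 kJ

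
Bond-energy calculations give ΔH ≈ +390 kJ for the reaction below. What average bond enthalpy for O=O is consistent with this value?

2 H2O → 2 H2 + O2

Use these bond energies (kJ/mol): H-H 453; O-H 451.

D(O=O) ≈ 508 kJ/mol

Let D be the O=O bond energy.
Σ(broken) = 4×451 = 1804
Σ(formed) = 2×453 + 1×D = 906 + D
ΔH = Σ(broken) − Σ(formed) = (1804) − (906 + D) = +898 − D
Setting this equal to +390 kJ gives D = 508 kJ/mol.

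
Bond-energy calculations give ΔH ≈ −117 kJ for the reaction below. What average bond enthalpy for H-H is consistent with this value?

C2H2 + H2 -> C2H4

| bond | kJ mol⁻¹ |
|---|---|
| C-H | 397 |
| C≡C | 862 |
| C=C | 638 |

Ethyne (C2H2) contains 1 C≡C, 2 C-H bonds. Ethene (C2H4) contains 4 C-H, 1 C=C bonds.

D(H-H) ≈ 453 kJ/mol

Let D be the H-H bond energy.
Σ(broken) = 1×862 + 2×397 + 1×D = 1656 + D
Σ(formed) = 4×397 + 1×638 = 2226
ΔH = Σ(broken) − Σ(formed) = (1656 + D) − (2226) = −570 + D
Setting this equal to −117 kJ gives D = 453 kJ/mol.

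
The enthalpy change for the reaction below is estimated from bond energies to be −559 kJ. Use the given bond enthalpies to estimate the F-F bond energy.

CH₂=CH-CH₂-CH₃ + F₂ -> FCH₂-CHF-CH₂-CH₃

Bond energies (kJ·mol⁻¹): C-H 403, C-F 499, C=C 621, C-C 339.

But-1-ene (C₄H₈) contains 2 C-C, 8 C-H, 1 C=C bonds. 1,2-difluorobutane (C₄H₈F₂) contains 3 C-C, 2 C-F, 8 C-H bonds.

D(F-F) ≈ 157 kJ/mol

Let D be the F-F bond energy.
Σ(broken) = 2×339 + 8×403 + 1×621 + 1×D = 4523 + D
Σ(formed) = 3×339 + 2×499 + 8×403 = 5239
ΔH = Σ(broken) − Σ(formed) = (4523 + D) − (5239) = −716 + D
Setting this equal to −559 kJ gives D = 157 kJ/mol.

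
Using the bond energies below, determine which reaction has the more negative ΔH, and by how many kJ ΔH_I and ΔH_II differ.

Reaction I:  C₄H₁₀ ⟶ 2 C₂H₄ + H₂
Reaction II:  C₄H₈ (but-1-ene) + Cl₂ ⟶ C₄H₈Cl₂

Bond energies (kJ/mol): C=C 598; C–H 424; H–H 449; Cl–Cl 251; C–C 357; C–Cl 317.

Reaction I:
  Bonds broken (reactants):
    C–C: 3 × 357 = 1071
    C–H: 10 × 424 = 4240
    Σ(broken) = 5311 kJ
  Bonds formed (products):
    C–H: 8 × 424 = 3392
    C=C: 2 × 598 = 1196
    H–H: 1 × 449 = 449
    Σ(formed) = 5037 kJ
  ΔH_I = 5311 − 5037 = +274 kJ
Reaction II:
  Bonds broken (reactants):
    C–C: 2 × 357 = 714
    C–H: 8 × 424 = 3392
    C=C: 1 × 598 = 598
    Cl–Cl: 1 × 251 = 251
    Σ(broken) = 4955 kJ
  Bonds formed (products):
    C–C: 3 × 357 = 1071
    C–Cl: 2 × 317 = 634
    C–H: 8 × 424 = 3392
    Σ(formed) = 5097 kJ
  ΔH_II = 4955 − 5097 = −142 kJ
ΔH_I − ΔH_II = +416 kJ, so reaction II has the more negative ΔH; |ΔH_I − ΔH_II| = 416 kJ.

Reaction II, by 416 kJ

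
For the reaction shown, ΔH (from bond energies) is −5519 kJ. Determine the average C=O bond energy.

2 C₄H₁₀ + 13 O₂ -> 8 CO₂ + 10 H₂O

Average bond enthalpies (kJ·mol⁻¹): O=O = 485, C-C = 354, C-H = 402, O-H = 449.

Let D be the C=O bond energy.
Σ(broken) = 6×354 + 20×402 + 13×485 = 16469
Σ(formed) = 16×D + 20×449 = 8980 + 16D
ΔH = Σ(broken) − Σ(formed) = (16469) − (8980 + 16D) = +7489 − 16D
Setting this equal to −5519 kJ gives 16D = 13008, so D = 813 kJ/mol.

D(C=O) ≈ 813 kJ/mol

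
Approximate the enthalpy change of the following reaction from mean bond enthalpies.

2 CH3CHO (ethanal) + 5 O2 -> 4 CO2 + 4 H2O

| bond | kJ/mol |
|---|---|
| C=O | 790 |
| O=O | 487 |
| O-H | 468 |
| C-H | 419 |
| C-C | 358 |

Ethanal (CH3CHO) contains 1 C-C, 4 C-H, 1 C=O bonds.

Bonds broken (reactants):
  C-C: 2 × 358 = 716
  C-H: 8 × 419 = 3352
  C=O: 2 × 790 = 1580
  O=O: 5 × 487 = 2435
  Σ(broken) = 8083 kJ
Bonds formed (products):
  C=O: 8 × 790 = 6320
  O-H: 8 × 468 = 3744
  Σ(formed) = 10064 kJ
ΔH = Σ(broken) − Σ(formed) = 8083 − 10064 = −1981 kJ

ΔH ≈ −1981 kJ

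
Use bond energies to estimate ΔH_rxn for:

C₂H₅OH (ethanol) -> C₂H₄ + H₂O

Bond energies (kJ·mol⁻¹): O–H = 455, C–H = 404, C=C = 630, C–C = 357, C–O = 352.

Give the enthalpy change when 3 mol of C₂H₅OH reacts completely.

Bonds broken (reactants):
  C–C: 1 × 357 = 357
  C–H: 5 × 404 = 2020
  C–O: 1 × 352 = 352
  O–H: 1 × 455 = 455
  Σ(broken) = 3184 kJ
Bonds formed (products):
  C–H: 4 × 404 = 1616
  C=C: 1 × 630 = 630
  O–H: 2 × 455 = 910
  Σ(formed) = 3156 kJ
ΔH = Σ(broken) − Σ(formed) = 3184 − 3156 = +28 kJ
For 3× the reaction as written: 3 × (+28) = +84 kJ

ΔH = +84 kJ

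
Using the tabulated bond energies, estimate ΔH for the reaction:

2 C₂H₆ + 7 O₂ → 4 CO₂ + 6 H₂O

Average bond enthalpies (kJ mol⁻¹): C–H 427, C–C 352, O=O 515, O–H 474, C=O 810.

ΔH ≈ −2735 kJ

Bonds broken (reactants):
  C–C: 2 × 352 = 704
  C–H: 12 × 427 = 5124
  O=O: 7 × 515 = 3605
  Σ(broken) = 9433 kJ
Bonds formed (products):
  C=O: 8 × 810 = 6480
  O–H: 12 × 474 = 5688
  Σ(formed) = 12168 kJ
ΔH = Σ(broken) − Σ(formed) = 9433 − 12168 = −2735 kJ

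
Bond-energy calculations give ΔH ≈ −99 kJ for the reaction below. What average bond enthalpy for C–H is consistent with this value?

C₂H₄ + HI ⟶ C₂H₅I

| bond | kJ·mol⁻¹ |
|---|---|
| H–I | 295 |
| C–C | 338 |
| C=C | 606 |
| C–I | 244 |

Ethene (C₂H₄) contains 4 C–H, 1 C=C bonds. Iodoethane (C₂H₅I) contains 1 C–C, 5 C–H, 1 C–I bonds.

D(C–H) ≈ 418 kJ/mol

Let D be the C–H bond energy.
Σ(broken) = 4×D + 1×606 + 1×295 = 901 + 4D
Σ(formed) = 1×338 + 5×D + 1×244 = 582 + 5D
ΔH = Σ(broken) − Σ(formed) = (901 + 4D) − (582 + 5D) = +319 − D
Setting this equal to −99 kJ gives D = 418 kJ/mol.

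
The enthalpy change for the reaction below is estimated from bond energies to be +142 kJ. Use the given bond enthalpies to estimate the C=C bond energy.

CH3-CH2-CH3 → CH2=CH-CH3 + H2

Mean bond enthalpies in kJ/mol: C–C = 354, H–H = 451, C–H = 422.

D(C=C) ≈ 605 kJ/mol

Let D be the C=C bond energy.
Σ(broken) = 2×354 + 8×422 = 4084
Σ(formed) = 1×354 + 6×422 + 1×D + 1×451 = 3337 + D
ΔH = Σ(broken) − Σ(formed) = (4084) − (3337 + D) = +747 − D
Setting this equal to +142 kJ gives D = 605 kJ/mol.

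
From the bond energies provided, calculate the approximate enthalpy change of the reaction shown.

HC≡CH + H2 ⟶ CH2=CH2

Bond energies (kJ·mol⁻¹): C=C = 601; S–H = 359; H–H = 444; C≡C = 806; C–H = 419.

Bonds broken (reactants):
  C≡C: 1 × 806 = 806
  C–H: 2 × 419 = 838
  H–H: 1 × 444 = 444
  Σ(broken) = 2088 kJ
Bonds formed (products):
  C–H: 4 × 419 = 1676
  C=C: 1 × 601 = 601
  Σ(formed) = 2277 kJ
ΔH = Σ(broken) − Σ(formed) = 2088 − 2277 = −189 kJ

ΔH ≈ −189 kJ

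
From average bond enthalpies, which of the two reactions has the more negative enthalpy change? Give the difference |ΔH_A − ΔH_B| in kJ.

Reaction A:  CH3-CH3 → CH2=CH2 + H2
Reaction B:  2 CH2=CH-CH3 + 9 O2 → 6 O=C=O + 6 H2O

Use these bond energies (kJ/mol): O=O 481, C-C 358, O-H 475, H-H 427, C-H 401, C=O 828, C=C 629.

Reaction A:
  Bonds broken (reactants):
    C-C: 1 × 358 = 358
    C-H: 6 × 401 = 2406
    Σ(broken) = 2764 kJ
  Bonds formed (products):
    C-H: 4 × 401 = 1604
    C=C: 1 × 629 = 629
    H-H: 1 × 427 = 427
    Σ(formed) = 2660 kJ
  ΔH_A = 2764 − 2660 = +104 kJ
Reaction B:
  Bonds broken (reactants):
    C-C: 2 × 358 = 716
    C-H: 12 × 401 = 4812
    C=C: 2 × 629 = 1258
    O=O: 9 × 481 = 4329
    Σ(broken) = 11115 kJ
  Bonds formed (products):
    C=O: 12 × 828 = 9936
    O-H: 12 × 475 = 5700
    Σ(formed) = 15636 kJ
  ΔH_B = 11115 − 15636 = −4521 kJ
ΔH_A − ΔH_B = +4625 kJ, so reaction B has the more negative ΔH; |ΔH_A − ΔH_B| = 4625 kJ.

Reaction B, by 4625 kJ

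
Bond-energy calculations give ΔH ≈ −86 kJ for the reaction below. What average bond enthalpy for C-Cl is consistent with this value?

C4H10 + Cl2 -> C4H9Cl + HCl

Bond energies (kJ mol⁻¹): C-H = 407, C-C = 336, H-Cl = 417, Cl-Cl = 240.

D(C-Cl) ≈ 316 kJ/mol

Let D be the C-Cl bond energy.
Σ(broken) = 3×336 + 10×407 + 1×240 = 5318
Σ(formed) = 3×336 + 1×D + 9×407 + 1×417 = 5088 + D
ΔH = Σ(broken) − Σ(formed) = (5318) − (5088 + D) = +230 − D
Setting this equal to −86 kJ gives D = 316 kJ/mol.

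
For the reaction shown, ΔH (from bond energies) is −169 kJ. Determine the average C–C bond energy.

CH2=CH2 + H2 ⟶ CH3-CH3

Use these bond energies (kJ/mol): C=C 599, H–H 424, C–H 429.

D(C–C) ≈ 334 kJ/mol

Let D be the C–C bond energy.
Σ(broken) = 4×429 + 1×599 + 1×424 = 2739
Σ(formed) = 1×D + 6×429 = 2574 + D
ΔH = Σ(broken) − Σ(formed) = (2739) − (2574 + D) = +165 − D
Setting this equal to −169 kJ gives D = 334 kJ/mol.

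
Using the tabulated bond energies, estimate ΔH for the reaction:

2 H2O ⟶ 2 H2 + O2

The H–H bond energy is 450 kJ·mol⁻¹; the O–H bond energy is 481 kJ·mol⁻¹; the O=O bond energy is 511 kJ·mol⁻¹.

ΔH ≈ +513 kJ

Bonds broken (reactants):
  O–H: 4 × 481 = 1924
  Σ(broken) = 1924 kJ
Bonds formed (products):
  H–H: 2 × 450 = 900
  O=O: 1 × 511 = 511
  Σ(formed) = 1411 kJ
ΔH = Σ(broken) − Σ(formed) = 1924 − 1411 = +513 kJ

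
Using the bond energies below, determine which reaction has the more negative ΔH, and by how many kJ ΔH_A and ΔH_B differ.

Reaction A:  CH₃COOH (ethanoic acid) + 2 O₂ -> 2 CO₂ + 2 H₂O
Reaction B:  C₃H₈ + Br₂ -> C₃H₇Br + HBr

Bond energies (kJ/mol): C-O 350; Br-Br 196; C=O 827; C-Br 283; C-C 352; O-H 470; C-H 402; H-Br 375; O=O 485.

Reaction A, by 953 kJ

Reaction A:
  Bonds broken (reactants):
    C-C: 1 × 352 = 352
    C-H: 3 × 402 = 1206
    C-O: 1 × 350 = 350
    C=O: 1 × 827 = 827
    O-H: 1 × 470 = 470
    O=O: 2 × 485 = 970
    Σ(broken) = 4175 kJ
  Bonds formed (products):
    C=O: 4 × 827 = 3308
    O-H: 4 × 470 = 1880
    Σ(formed) = 5188 kJ
  ΔH_A = 4175 − 5188 = −1013 kJ
Reaction B:
  Bonds broken (reactants):
    Br-Br: 1 × 196 = 196
    C-C: 2 × 352 = 704
    C-H: 8 × 402 = 3216
    Σ(broken) = 4116 kJ
  Bonds formed (products):
    C-Br: 1 × 283 = 283
    C-C: 2 × 352 = 704
    C-H: 7 × 402 = 2814
    H-Br: 1 × 375 = 375
    Σ(formed) = 4176 kJ
  ΔH_B = 4116 − 4176 = −60 kJ
ΔH_A − ΔH_B = −953 kJ, so reaction A has the more negative ΔH; |ΔH_A − ΔH_B| = 953 kJ.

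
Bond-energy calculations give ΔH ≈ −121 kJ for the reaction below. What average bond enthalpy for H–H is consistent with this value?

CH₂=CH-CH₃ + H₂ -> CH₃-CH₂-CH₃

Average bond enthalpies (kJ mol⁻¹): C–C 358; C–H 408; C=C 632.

Let D be the H–H bond energy.
Σ(broken) = 1×358 + 6×408 + 1×632 + 1×D = 3438 + D
Σ(formed) = 2×358 + 8×408 = 3980
ΔH = Σ(broken) − Σ(formed) = (3438 + D) − (3980) = −542 + D
Setting this equal to −121 kJ gives D = 421 kJ/mol.

D(H–H) ≈ 421 kJ/mol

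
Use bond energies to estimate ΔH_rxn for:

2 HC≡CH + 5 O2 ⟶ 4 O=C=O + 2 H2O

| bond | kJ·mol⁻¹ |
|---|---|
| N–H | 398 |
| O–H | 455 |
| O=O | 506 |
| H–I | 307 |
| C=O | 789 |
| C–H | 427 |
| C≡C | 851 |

ΔH ≈ −2192 kJ

Bonds broken (reactants):
  C≡C: 2 × 851 = 1702
  C–H: 4 × 427 = 1708
  O=O: 5 × 506 = 2530
  Σ(broken) = 5940 kJ
Bonds formed (products):
  C=O: 8 × 789 = 6312
  O–H: 4 × 455 = 1820
  Σ(formed) = 8132 kJ
ΔH = Σ(broken) − Σ(formed) = 5940 − 8132 = −2192 kJ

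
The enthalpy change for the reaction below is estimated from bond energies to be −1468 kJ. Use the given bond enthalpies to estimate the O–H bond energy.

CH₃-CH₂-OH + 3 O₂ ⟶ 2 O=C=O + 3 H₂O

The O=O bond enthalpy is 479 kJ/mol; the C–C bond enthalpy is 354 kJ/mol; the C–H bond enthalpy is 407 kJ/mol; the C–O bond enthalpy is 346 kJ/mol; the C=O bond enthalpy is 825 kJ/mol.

Let D be the O–H bond energy.
Σ(broken) = 1×354 + 5×407 + 1×346 + 1×D + 3×479 = 4172 + D
Σ(formed) = 4×825 + 6×D = 3300 + 6D
ΔH = Σ(broken) − Σ(formed) = (4172 + D) − (3300 + 6D) = +872 − 5D
Setting this equal to −1468 kJ gives 5D = 2340, so D = 468 kJ/mol.

D(O–H) ≈ 468 kJ/mol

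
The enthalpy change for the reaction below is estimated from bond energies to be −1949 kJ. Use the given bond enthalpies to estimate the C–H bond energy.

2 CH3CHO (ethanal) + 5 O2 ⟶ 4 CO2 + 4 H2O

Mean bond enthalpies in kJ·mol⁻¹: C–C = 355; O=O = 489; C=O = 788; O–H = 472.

Let D be the C–H bond energy.
Σ(broken) = 2×355 + 8×D + 2×788 + 5×489 = 4731 + 8D
Σ(formed) = 8×788 + 8×472 = 10080
ΔH = Σ(broken) − Σ(formed) = (4731 + 8D) − (10080) = −5349 + 8D
Setting this equal to −1949 kJ gives 8D = 3400, so D = 425 kJ/mol.

D(C–H) ≈ 425 kJ/mol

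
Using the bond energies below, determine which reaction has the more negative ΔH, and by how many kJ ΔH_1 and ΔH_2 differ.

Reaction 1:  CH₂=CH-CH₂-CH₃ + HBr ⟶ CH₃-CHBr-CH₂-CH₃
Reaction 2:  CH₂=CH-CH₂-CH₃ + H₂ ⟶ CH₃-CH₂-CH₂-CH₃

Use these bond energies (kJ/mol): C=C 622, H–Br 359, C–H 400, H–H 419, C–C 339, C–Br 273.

Reaction 1:
  Bonds broken (reactants):
    C–C: 2 × 339 = 678
    C–H: 8 × 400 = 3200
    C=C: 1 × 622 = 622
    H–Br: 1 × 359 = 359
    Σ(broken) = 4859 kJ
  Bonds formed (products):
    C–Br: 1 × 273 = 273
    C–C: 3 × 339 = 1017
    C–H: 9 × 400 = 3600
    Σ(formed) = 4890 kJ
  ΔH_1 = 4859 − 4890 = −31 kJ
Reaction 2:
  Bonds broken (reactants):
    C–C: 2 × 339 = 678
    C–H: 8 × 400 = 3200
    C=C: 1 × 622 = 622
    H–H: 1 × 419 = 419
    Σ(broken) = 4919 kJ
  Bonds formed (products):
    C–C: 3 × 339 = 1017
    C–H: 10 × 400 = 4000
    Σ(formed) = 5017 kJ
  ΔH_2 = 4919 − 5017 = −98 kJ
ΔH_1 − ΔH_2 = +67 kJ, so reaction 2 has the more negative ΔH; |ΔH_1 − ΔH_2| = 67 kJ.

Reaction 2, by 67 kJ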